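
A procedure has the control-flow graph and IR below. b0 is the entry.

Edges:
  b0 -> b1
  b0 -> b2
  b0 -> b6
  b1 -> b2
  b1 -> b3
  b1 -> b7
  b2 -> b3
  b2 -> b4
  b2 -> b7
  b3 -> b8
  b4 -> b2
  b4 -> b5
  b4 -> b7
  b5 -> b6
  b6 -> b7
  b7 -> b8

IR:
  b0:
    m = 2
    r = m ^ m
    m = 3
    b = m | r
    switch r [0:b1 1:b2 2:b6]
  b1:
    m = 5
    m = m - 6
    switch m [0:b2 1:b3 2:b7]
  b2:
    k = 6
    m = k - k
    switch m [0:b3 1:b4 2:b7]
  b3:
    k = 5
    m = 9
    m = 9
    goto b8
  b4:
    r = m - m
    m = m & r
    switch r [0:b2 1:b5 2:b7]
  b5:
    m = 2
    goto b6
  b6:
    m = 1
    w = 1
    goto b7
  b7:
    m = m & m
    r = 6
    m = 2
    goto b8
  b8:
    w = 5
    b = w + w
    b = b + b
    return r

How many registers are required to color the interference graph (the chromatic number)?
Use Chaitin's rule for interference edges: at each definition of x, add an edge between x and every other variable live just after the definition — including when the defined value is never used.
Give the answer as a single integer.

Answer: 3

Analysis:
Block summaries:
  b0: def={b,m,r} ue=∅
  b1: def={m} ue=∅
  b2: def={k,m} ue=∅
  b3: def={k,m} ue=∅
  b4: def={m,r} ue={m}
  b5: def={m} ue=∅
  b6: def={m,w} ue=∅
  b7: def={m,r} ue={m}
  b8: def={b,w} ue={r}

Backward fixpoint:
  b0 li=∅ lo={r}
  b1 li={r} lo={m,r}
  b2 li={r} lo={m,r}
  b3 li={r} lo={r}
  b4 li={m} lo={m,r}
  b5 li=∅ lo=∅
  b6 li=∅ lo={m}
  b7 li={m} lo={r}
  b8 li={r} lo=∅

Conflict graph:
  b — {r}
  k — {r}
  m — {r,w}
  r — {b,k,m,w}
  w — {m,r}

Registers:
  clique {m,r,w} ⇒ need ≥ 3
  assign b→r1 k→r1 m→r1 r→r0 w→r2 — no edge inside a register ⇒ χ ≤ 3
  χ = 3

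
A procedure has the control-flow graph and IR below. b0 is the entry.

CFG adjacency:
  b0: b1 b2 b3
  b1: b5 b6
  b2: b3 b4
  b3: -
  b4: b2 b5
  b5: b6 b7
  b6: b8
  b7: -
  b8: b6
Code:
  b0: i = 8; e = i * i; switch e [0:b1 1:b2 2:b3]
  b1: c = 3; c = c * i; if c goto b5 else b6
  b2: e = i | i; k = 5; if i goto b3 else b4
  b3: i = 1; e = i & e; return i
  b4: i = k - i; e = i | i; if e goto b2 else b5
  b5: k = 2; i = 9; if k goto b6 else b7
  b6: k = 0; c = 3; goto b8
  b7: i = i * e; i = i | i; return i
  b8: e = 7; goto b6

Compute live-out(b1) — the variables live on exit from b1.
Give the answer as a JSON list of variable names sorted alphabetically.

Answer: ["e"]

Analysis:
Per-block:
  b0: def={e,i} ue=∅
  b1: def={c} ue={i}
  b2: def={e,k} ue={i}
  b3: def={e,i} ue={e}
  b4: def={e,i} ue={i,k}
  b5: def={i,k} ue=∅
  b6: def={c,k} ue=∅
  b7: def={i} ue={e,i}
  b8: def={e} ue=∅

Backward fixpoint:
  b0: in=∅ out={e,i}
  b1: in={e,i} out={e}
  b2: in={i} out={e,i,k}
  b3: in={e} out=∅
  b4: in={i,k} out={e,i}
  b5: in={e} out={e,i}
  b6: in=∅ out=∅
  b7: in={e,i} out=∅
  b8: in=∅ out=∅

live-out(b1) = ["e"]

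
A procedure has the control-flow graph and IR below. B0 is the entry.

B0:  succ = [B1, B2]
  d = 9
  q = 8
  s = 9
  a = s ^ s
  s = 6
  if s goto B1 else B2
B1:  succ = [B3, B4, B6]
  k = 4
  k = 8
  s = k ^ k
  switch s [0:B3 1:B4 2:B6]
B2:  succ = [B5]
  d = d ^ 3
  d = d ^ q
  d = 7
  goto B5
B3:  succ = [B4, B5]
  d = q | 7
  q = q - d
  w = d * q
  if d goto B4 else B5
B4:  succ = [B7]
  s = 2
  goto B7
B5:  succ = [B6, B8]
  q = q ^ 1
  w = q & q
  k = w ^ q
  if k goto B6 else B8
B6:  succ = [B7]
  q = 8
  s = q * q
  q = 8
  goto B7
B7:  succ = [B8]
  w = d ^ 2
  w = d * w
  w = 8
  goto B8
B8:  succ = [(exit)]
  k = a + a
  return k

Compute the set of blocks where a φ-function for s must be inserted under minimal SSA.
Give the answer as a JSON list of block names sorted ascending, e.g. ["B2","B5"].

idom tree: B1←B0 B2←B0 B3←B1 B4←B1 B5←B0 B6←B0 B7←B0 B8←B0
Join-block Dom:
  B4: preds {B1,B3}: {B0,B1} ∩ {B0,B1,B3} = {B0,B1}; idom=B1
  B5: preds {B2,B3}: {B0,B2} ∩ {B0,B1,B3} = {B0}; idom=B0
  B6: preds {B1,B5}: {B0,B1} ∩ {B0,B5} = {B0}; idom=B0
  B7: preds {B4,B6}: {B0,B1,B4} ∩ {B0,B6} = {B0}; idom=B0
  B8: preds {B5,B7}: {B0,B5} ∩ {B0,B7} = {B0}; idom=B0

DF walk-up:
  B4←B1: walk · to B1
  B4←B3: walk B3 to B1
  B5←B2: walk B2 to B0
  B5←B3: walk B3→B1 to B0
  B6←B1: walk B1 to B0
  B6←B5: walk B5 to B0
  B7←B4: walk B4→B1 to B0
  B7←B6: walk B6 to B0
  B8←B5: walk B5 to B0
  B8←B7: walk B7 to B0
  DF(B0)=∅
  DF(B1)={B5,B6,B7}
  DF(B2)={B5}
  DF(B3)={B4,B5}
  DF(B4)={B7}
  DF(B5)={B6,B8}
  DF(B6)={B7}
  DF(B7)={B8}
  DF(B8)=∅

φ for s: defs {B0,B1,B4,B6}
  DF⁺ = {B5,B6,B7,B8}

Answer: ["B5", "B6", "B7", "B8"]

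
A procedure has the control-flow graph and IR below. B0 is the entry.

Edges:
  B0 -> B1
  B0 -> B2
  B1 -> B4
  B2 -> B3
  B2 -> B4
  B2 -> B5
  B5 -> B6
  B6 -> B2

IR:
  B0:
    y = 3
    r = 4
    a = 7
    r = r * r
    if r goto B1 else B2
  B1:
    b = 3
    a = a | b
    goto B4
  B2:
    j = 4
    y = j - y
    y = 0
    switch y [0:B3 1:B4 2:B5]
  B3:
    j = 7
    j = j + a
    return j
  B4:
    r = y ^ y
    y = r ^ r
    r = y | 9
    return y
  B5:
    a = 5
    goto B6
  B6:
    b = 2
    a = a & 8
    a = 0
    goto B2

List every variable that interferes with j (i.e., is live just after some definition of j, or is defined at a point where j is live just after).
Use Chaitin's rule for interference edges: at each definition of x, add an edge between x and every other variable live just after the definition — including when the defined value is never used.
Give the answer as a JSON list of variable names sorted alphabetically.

def/use:
  B0: def={a,r,y} ue=∅
  B1: def={a,b} ue={a}
  B2: def={j,y} ue={y}
  B3: def={j} ue={a}
  B4: def={r,y} ue={y}
  B5: def={a} ue=∅
  B6: def={a,b} ue={a}

Backward fixpoint:
  B0 li=∅ lo={a,y}
  B1 li={a,y} lo={y}
  B2 li={a,y} lo={a,y}
  B3 li={a} lo=∅
  B4 li={y} lo=∅
  B5 li={y} lo={a,y}
  B6 li={a,y} lo={a,y}

Interference:
  a — {b,j,r,y}
  b — {a,y}
  j — {a,y}
  r — {a,y}
  y — {a,b,j,r}

N(j) = ["a", "y"]

Answer: ["a", "y"]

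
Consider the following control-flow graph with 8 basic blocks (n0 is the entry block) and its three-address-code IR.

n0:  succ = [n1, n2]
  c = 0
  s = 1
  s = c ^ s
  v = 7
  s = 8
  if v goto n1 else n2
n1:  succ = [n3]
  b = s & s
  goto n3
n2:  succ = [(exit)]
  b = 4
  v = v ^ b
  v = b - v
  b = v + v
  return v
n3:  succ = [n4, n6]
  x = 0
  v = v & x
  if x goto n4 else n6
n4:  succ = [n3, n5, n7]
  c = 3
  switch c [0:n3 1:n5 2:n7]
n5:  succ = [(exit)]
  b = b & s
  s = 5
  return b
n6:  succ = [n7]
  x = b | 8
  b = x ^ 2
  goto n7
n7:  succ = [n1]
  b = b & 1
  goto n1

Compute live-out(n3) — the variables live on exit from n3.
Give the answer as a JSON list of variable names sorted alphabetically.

Per-block:
  n0: def={c,s,v} ue=∅
  n1: def={b} ue={s}
  n2: def={b,v} ue={v}
  n3: def={v,x} ue={v}
  n4: def={c} ue=∅
  n5: def={b,s} ue={b,s}
  n6: def={b,x} ue={b}
  n7: def={b} ue={b}

Backward fixpoint:
  n0 li=∅ lo={s,v}
  n1 li={s,v} lo={b,s,v}
  n2 li={v} lo=∅
  n3 li={b,s,v} lo={b,s,v}
  n4 li={b,s,v} lo={b,s,v}
  n5 li={b,s} lo=∅
  n6 li={b,s,v} lo={b,s,v}
  n7 li={b,s,v} lo={s,v}

live-out(n3) = ["b", "s", "v"]

Answer: ["b", "s", "v"]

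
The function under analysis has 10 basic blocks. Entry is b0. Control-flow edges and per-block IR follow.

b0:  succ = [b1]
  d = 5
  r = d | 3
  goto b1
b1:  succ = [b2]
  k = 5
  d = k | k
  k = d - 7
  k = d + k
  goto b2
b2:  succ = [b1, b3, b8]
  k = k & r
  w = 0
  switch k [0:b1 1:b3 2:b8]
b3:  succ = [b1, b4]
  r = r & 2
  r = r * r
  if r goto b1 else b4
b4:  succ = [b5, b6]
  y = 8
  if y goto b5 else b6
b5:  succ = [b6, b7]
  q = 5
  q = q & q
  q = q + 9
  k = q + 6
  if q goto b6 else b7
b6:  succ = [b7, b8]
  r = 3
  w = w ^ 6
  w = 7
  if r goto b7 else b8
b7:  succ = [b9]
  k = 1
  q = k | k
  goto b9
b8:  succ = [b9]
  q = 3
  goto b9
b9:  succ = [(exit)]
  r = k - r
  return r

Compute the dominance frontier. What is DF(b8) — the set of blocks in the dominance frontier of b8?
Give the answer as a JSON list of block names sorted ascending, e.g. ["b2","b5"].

Answer: ["b9"]

Analysis:
idom tree: b1←b0 b2←b1 b3←b2 b4←b3 b5←b4 b6←b4 b7←b4 b8←b2 b9←b2
Dom at joins:
  b1: preds {b0,b2,b3}: {b0} ∩ {b0,b1,b2} ∩ {b0,b1,b2,b3} = {b0}; idom=b0
  b6: preds {b4,b5}: {b0,b1,b2,b3,b4} ∩ {b0,b1,b2,b3,b4,b5} = {b0,b1,b2,b3,b4}; idom=b4
  b7: preds {b5,b6}: {b0,b1,b2,b3,b4,b5} ∩ {b0,b1,b2,b3,b4,b6} = {b0,b1,b2,b3,b4}; idom=b4
  b8: preds {b2,b6}: {b0,b1,b2} ∩ {b0,b1,b2,b3,b4,b6} = {b0,b1,b2}; idom=b2
  b9: preds {b7,b8}: {b0,b1,b2,b3,b4,b7} ∩ {b0,b1,b2,b8} = {b0,b1,b2}; idom=b2

Frontier:
  join b1 pred b0: · stop@b0
  join b1 pred b2: b2→b1 stop@b0
  join b1 pred b3: b3→b2→b1 stop@b0
  join b6 pred b4: · stop@b4
  join b6 pred b5: b5 stop@b4
  join b7 pred b5: b5 stop@b4
  join b7 pred b6: b6 stop@b4
  join b8 pred b2: · stop@b2
  join b8 pred b6: b6→b4→b3 stop@b2
  join b9 pred b7: b7→b4→b3 stop@b2
  join b9 pred b8: b8 stop@b2
  DF(b0)=∅
  DF(b1)={b1}
  DF(b2)={b1}
  DF(b3)={b1,b8,b9}
  DF(b4)={b8,b9}
  DF(b5)={b6,b7}
  DF(b6)={b7,b8}
  DF(b7)={b9}
  DF(b8)={b9}
  DF(b9)=∅

DF(b8) = ["b9"]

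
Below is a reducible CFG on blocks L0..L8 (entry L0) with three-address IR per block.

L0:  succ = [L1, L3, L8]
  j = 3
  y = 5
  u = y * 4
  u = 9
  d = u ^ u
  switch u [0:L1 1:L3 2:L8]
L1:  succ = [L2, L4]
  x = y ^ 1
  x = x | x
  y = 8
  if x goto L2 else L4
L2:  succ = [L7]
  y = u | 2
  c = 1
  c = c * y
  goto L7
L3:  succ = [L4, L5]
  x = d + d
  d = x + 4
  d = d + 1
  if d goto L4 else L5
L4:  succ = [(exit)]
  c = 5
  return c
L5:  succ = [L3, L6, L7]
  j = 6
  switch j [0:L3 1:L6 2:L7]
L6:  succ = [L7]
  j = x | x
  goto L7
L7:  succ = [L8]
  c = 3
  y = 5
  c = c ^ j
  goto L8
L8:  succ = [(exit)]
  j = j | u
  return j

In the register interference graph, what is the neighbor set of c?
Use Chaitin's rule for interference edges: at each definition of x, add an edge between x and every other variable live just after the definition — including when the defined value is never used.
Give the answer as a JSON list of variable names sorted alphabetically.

def/use:
  L0 def {d,j,u,y} use ∅
  L1 def {x,y} use {y}
  L2 def {c,y} use {u}
  L3 def {d,x} use {d}
  L4 def {c} use ∅
  L5 def {j} use ∅
  L6 def {j} use {x}
  L7 def {c,y} use {j}
  L8 def {j} use {j,u}

Backward fixpoint:
  live L0: ∅→{d,j,u,y}
  live L1: {j,u,y}→{j,u}
  live L2: {j,u}→{j,u}
  live L3: {d,u}→{d,u,x}
  live L4: ∅→∅
  live L5: {d,u,x}→{d,j,u,x}
  live L6: {u,x}→{j,u}
  live L7: {j,u}→{j,u}
  live L8: {j,u}→∅

Interference:
  c↔{j,u,y}
  d↔{j,u,x,y}
  j↔{c,d,u,x,y}
  u↔{c,d,j,x,y}
  x↔{d,j,u,y}
  y↔{c,d,j,u,x}

N(c) = ["j", "u", "y"]

Answer: ["j", "u", "y"]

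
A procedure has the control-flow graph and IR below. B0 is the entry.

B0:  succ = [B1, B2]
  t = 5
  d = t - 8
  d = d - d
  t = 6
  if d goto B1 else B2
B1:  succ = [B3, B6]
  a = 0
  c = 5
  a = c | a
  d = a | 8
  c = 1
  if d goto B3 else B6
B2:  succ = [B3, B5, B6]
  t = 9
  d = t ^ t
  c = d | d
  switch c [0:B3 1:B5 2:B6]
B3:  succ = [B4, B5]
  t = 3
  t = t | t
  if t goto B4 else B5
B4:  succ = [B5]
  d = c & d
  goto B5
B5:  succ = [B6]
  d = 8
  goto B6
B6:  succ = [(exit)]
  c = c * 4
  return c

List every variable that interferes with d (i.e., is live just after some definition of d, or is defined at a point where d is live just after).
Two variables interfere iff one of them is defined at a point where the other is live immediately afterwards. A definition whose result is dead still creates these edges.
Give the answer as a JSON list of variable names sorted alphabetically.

Block summaries:
  B0: {d,t} / ∅
  B1: {a,c,d} / ∅
  B2: {c,d,t} / ∅
  B3: {t} / ∅
  B4: {d} / {c,d}
  B5: {d} / ∅
  B6: {c} / {c}

Backward fixpoint:
  live B0: ∅→∅
  live B1: ∅→{c,d}
  live B2: ∅→{c,d}
  live B3: {c,d}→{c,d}
  live B4: {c,d}→{c}
  live B5: {c}→{c}
  live B6: {c}→∅

Interference:
  a↔{c}
  c↔{a,d,t}
  d↔{c,t}
  t↔{c,d}

N(d) = ["c", "t"]

Answer: ["c", "t"]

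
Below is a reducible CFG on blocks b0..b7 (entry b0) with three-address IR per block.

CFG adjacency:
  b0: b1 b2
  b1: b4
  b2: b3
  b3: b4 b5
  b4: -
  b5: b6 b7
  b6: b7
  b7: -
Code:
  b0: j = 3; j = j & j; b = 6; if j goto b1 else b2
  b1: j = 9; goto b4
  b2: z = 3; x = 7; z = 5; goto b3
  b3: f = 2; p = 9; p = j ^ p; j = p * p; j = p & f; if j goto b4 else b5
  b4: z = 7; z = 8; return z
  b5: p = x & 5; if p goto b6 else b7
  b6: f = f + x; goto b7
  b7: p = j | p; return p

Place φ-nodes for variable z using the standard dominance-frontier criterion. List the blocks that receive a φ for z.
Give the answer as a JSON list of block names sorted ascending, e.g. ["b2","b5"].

idom tree: b1←b0 b2←b0 b3←b2 b4←b0 b5←b3 b6←b5 b7←b5
Dom at joins:
  b4: preds {b1,b3}: {b0,b1} ∩ {b0,b2,b3} = {b0}; idom=b0
  b7: preds {b5,b6}: {b0,b2,b3,b5} ∩ {b0,b2,b3,b5,b6} = {b0,b2,b3,b5}; idom=b5

DF derivation:
  join b4 pred b1: b1 stop@b0
  join b4 pred b3: b3→b2 stop@b0
  join b7 pred b5: · stop@b5
  join b7 pred b6: b6 stop@b5
  b0: DF=∅
  b1: DF={b4}
  b2: DF={b4}
  b3: DF={b4}
  b4: DF=∅
  b5: DF=∅
  b6: DF={b7}
  b7: DF=∅

φ for z: defs {b2,b4}
  DF⁺ = {b4}

Answer: ["b4"]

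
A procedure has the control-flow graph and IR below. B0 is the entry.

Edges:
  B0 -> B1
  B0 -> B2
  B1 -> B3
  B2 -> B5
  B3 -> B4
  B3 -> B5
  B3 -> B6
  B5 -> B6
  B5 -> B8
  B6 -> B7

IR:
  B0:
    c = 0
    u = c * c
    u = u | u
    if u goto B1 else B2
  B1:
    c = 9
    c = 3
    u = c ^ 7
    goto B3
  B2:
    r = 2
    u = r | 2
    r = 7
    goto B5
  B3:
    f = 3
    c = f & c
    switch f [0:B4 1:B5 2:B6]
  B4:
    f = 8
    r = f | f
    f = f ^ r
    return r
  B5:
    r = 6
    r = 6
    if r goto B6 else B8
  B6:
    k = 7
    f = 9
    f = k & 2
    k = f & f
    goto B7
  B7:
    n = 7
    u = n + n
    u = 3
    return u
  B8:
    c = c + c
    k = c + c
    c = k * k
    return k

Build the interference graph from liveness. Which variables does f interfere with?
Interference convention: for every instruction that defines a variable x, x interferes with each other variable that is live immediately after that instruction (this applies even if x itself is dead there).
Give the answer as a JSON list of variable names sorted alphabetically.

Per-block:
  B0: {c,u} / ∅
  B1: {c,u} / ∅
  B2: {r,u} / ∅
  B3: {c,f} / {c}
  B4: {f,r} / ∅
  B5: {r} / ∅
  B6: {f,k} / ∅
  B7: {n,u} / ∅
  B8: {c,k} / {c}

Live sets:
  B0: in=∅ out={c}
  B1: in=∅ out={c}
  B2: in={c} out={c}
  B3: in={c} out={c}
  B4: in=∅ out=∅
  B5: in={c} out={c}
  B6: in=∅ out=∅
  B7: in=∅ out=∅
  B8: in={c} out=∅

Conflict graph:
  c — {f,k,r,u}
  f — {c,k,r}
  k — {c,f}
  n — ∅
  r — {c,f}
  u — {c}

N(f) = ["c", "k", "r"]

Answer: ["c", "k", "r"]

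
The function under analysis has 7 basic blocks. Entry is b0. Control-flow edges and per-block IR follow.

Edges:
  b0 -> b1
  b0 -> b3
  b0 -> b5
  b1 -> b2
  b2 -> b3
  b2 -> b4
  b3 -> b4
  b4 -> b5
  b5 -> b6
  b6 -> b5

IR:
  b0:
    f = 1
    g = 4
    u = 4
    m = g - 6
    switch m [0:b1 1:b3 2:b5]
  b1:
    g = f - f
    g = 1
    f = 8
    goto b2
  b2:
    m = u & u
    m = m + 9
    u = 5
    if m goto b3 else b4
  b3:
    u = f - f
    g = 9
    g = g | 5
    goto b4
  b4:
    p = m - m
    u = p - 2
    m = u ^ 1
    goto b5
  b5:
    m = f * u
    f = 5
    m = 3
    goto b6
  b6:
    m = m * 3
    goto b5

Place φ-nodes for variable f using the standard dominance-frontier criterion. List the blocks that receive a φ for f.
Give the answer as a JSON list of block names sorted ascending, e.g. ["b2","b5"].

Answer: ["b3", "b4", "b5"]

Working:
idom tree: b1←b0 b2←b1 b3←b0 b4←b0 b5←b0 b6←b5
Dom at joins:
  b3: preds {b0,b2}: {b0} ∩ {b0,b1,b2} = {b0}; idom=b0
  b4: preds {b2,b3}: {b0,b1,b2} ∩ {b0,b3} = {b0}; idom=b0
  b5: preds {b0,b4,b6}: {b0} ∩ {b0,b4} ∩ {b0,b5,b6} = {b0}; idom=b0

Frontier:
  join b3 pred b0: · stop@b0
  join b3 pred b2: b2→b1 stop@b0
  join b4 pred b2: b2→b1 stop@b0
  join b4 pred b3: b3 stop@b0
  join b5 pred b0: · stop@b0
  join b5 pred b4: b4 stop@b0
  join b5 pred b6: b6→b5 stop@b0
  b0: DF=∅
  b1: DF={b3,b4}
  b2: DF={b3,b4}
  b3: DF={b4}
  b4: DF={b5}
  b5: DF={b5}
  b6: DF={b5}

φ for f: defs {b0,b1,b5}
  DF⁺ = {b3,b4,b5}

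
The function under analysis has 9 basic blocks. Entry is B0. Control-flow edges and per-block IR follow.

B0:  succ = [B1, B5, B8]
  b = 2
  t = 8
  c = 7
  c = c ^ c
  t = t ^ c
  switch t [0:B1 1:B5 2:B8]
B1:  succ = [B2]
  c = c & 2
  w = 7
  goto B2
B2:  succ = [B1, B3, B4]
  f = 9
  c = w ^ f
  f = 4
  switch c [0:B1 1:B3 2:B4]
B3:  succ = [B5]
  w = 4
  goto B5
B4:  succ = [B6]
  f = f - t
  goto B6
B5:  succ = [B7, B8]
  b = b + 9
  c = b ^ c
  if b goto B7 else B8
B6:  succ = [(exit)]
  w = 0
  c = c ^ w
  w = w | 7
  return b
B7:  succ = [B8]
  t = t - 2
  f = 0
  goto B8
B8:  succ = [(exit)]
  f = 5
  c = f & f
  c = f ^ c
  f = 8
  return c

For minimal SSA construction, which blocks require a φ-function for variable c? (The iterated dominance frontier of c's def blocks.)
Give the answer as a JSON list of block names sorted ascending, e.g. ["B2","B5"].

Answer: ["B1", "B5", "B8"]

Working:
idom tree: B1←B0 B2←B1 B3←B2 B4←B2 B5←B0 B6←B4 B7←B5 B8←B0
Dom at joins:
  B1: preds {B0,B2}: {B0} ∩ {B0,B1,B2} = {B0}; idom=B0
  B5: preds {B0,B3}: {B0} ∩ {B0,B1,B2,B3} = {B0}; idom=B0
  B8: preds {B0,B5,B7}: {B0} ∩ {B0,B5} ∩ {B0,B5,B7} = {B0}; idom=B0

DF walk-up:
  join B1 pred B0: · stop@B0
  join B1 pred B2: B2→B1 stop@B0
  join B5 pred B0: · stop@B0
  join B5 pred B3: B3→B2→B1 stop@B0
  join B8 pred B0: · stop@B0
  join B8 pred B5: B5 stop@B0
  join B8 pred B7: B7→B5 stop@B0
  B0: DF=∅
  B1: DF={B1,B5}
  B2: DF={B1,B5}
  B3: DF={B5}
  B4: DF=∅
  B5: DF={B8}
  B6: DF=∅
  B7: DF={B8}
  B8: DF=∅

φ for c: defs {B0,B1,B2,B5,B6,B8}
  DF⁺ = {B1,B5,B8}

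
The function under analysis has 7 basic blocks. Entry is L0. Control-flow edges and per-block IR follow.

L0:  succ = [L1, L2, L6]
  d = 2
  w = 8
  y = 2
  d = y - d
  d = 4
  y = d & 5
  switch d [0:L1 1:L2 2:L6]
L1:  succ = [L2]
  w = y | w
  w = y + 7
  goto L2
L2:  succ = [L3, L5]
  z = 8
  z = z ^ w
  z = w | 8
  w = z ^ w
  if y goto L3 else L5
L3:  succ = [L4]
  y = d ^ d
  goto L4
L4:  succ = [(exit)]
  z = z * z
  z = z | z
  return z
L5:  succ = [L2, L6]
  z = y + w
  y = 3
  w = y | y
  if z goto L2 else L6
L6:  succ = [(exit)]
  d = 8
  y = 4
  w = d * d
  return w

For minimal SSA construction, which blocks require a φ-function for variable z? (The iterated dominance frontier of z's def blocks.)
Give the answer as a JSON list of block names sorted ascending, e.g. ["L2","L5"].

idom tree: L1←L0 L2←L0 L3←L2 L4←L3 L5←L2 L6←L0
Dom at joins:
  L2: preds {L0,L1,L5}: {L0} ∩ {L0,L1} ∩ {L0,L2,L5} = {L0}; idom=L0
  L6: preds {L0,L5}: {L0} ∩ {L0,L2,L5} = {L0}; idom=L0

Frontier:
  join L2 pred L0: · stop@L0
  join L2 pred L1: L1 stop@L0
  join L2 pred L5: L5→L2 stop@L0
  join L6 pred L0: · stop@L0
  join L6 pred L5: L5→L2 stop@L0
  L0: DF=∅
  L1: DF={L2}
  L2: DF={L2,L6}
  L3: DF=∅
  L4: DF=∅
  L5: DF={L2,L6}
  L6: DF=∅

φ for z: defs {L2,L4,L5}
  DF⁺ = {L2,L6}

Answer: ["L2", "L6"]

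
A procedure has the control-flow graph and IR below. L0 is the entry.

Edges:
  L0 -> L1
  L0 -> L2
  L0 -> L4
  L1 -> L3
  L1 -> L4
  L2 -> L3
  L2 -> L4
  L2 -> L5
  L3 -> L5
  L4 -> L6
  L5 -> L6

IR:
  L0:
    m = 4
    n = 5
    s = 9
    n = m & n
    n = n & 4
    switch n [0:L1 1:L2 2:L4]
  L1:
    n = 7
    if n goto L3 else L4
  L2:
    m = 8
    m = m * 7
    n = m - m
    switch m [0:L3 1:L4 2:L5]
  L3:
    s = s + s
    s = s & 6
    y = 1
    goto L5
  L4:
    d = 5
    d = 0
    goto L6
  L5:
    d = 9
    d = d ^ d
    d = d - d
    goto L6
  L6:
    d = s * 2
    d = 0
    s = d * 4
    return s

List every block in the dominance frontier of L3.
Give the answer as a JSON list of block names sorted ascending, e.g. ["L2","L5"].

idom tree: L1←L0 L2←L0 L3←L0 L4←L0 L5←L0 L6←L0
Dom at joins:
  L3: preds {L1,L2}: {L0,L1} ∩ {L0,L2} = {L0}; idom=L0
  L4: preds {L0,L1,L2}: {L0} ∩ {L0,L1} ∩ {L0,L2} = {L0}; idom=L0
  L5: preds {L2,L3}: {L0,L2} ∩ {L0,L3} = {L0}; idom=L0
  L6: preds {L4,L5}: {L0,L4} ∩ {L0,L5} = {L0}; idom=L0

DF walk-up:
  L3←L1: walk L1 to L0
  L3←L2: walk L2 to L0
  L4←L0: walk · to L0
  L4←L1: walk L1 to L0
  L4←L2: walk L2 to L0
  L5←L2: walk L2 to L0
  L5←L3: walk L3 to L0
  L6←L4: walk L4 to L0
  L6←L5: walk L5 to L0
  DF(L0)=∅
  DF(L1)={L3,L4}
  DF(L2)={L3,L4,L5}
  DF(L3)={L5}
  DF(L4)={L6}
  DF(L5)={L6}
  DF(L6)=∅

DF(L3) = ["L5"]

Answer: ["L5"]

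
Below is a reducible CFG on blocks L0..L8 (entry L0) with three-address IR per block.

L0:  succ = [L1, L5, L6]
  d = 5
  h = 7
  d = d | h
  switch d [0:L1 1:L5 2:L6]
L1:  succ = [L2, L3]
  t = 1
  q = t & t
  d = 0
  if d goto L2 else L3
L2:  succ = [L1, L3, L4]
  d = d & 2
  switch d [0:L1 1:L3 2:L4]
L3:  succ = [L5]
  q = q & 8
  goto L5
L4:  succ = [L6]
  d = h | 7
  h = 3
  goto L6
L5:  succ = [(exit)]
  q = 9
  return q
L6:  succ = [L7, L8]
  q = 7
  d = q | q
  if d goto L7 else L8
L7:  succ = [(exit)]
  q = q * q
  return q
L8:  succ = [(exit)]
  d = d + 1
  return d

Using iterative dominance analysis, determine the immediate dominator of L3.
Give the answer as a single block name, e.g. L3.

Answer: L1

Derivation:
idom tree: L1←L0 L2←L1 L3←L1 L4←L2 L5←L0 L6←L0 L7←L6 L8←L6
Dom∩ at merges:
  L1: preds {L0,L2}: {L0} ∩ {L0,L1,L2} = {L0}; idom=L0
  L3: preds {L1,L2}: {L0,L1} ∩ {L0,L1,L2} = {L0,L1}; idom=L1
  L5: preds {L0,L3}: {L0} ∩ {L0,L1,L3} = {L0}; idom=L0
  L6: preds {L0,L4}: {L0} ∩ {L0,L1,L2,L4} = {L0}; idom=L0

idom(L3) = L1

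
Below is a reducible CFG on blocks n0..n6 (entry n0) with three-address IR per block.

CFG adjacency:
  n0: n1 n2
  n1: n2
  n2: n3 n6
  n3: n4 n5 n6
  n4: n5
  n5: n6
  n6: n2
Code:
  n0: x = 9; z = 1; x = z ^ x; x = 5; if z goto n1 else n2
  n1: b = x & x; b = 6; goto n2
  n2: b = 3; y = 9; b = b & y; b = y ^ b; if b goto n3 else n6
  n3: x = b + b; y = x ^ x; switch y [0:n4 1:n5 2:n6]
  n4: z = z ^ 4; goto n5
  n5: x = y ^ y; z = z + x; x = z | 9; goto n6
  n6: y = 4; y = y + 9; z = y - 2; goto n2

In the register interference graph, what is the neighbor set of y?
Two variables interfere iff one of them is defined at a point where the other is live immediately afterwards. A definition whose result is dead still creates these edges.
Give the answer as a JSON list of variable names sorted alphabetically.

Block summaries:
  n0: {x,z} / ∅
  n1: {b} / {x}
  n2: {b,y} / ∅
  n3: {x,y} / {b}
  n4: {z} / {z}
  n5: {x,z} / {y,z}
  n6: {y,z} / ∅

Live sets:
  live n0: ∅→{x,z}
  live n1: {x,z}→{z}
  live n2: {z}→{b,z}
  live n3: {b,z}→{y,z}
  live n4: {y,z}→{y,z}
  live n5: {y,z}→∅
  live n6: ∅→{z}

Interference:
  b↔{y,z}
  x↔{z}
  y↔{b,z}
  z↔{b,x,y}

N(y) = ["b", "z"]

Answer: ["b", "z"]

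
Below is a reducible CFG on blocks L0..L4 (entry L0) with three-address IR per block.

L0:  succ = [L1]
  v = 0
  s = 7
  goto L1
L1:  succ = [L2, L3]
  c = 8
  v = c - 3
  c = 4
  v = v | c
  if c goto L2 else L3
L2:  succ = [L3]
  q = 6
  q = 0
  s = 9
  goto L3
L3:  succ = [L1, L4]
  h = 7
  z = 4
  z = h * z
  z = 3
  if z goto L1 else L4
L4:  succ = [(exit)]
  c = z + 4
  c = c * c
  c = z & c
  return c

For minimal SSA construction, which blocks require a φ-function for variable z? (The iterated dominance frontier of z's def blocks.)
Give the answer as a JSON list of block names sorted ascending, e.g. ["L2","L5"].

Answer: ["L1"]

Derivation:
idom tree: L1←L0 L2←L1 L3←L1 L4←L3
Dom at joins:
  L1: preds {L0,L3}: {L0} ∩ {L0,L1,L3} = {L0}; idom=L0
  L3: preds {L1,L2}: {L0,L1} ∩ {L0,L1,L2} = {L0,L1}; idom=L1

DF walk-up:
  L1←L0: walk · to L0
  L1←L3: walk L3→L1 to L0
  L3←L1: walk · to L1
  L3←L2: walk L2 to L1
  L0 → ∅
  L1 → {L1}
  L2 → {L3}
  L3 → {L1}
  L4 → ∅

φ for z: defs {L3}
  DF⁺ = {L1}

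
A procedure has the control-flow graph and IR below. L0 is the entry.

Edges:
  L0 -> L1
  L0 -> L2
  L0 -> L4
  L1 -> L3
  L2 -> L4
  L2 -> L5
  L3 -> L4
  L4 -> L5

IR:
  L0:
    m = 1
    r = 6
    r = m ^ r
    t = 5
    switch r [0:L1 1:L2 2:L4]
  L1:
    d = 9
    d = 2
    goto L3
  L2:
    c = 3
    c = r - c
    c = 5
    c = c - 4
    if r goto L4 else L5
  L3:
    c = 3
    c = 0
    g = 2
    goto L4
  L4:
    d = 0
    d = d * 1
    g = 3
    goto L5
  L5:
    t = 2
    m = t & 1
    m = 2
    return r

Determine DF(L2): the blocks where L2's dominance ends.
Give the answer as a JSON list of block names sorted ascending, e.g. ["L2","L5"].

idom tree: L1←L0 L2←L0 L3←L1 L4←L0 L5←L0
Join-block Dom:
  L4: preds {L0,L2,L3}: {L0} ∩ {L0,L2} ∩ {L0,L1,L3} = {L0}; idom=L0
  L5: preds {L2,L4}: {L0,L2} ∩ {L0,L4} = {L0}; idom=L0

Frontier:
  L4←L0: walk · to L0
  L4←L2: walk L2 to L0
  L4←L3: walk L3→L1 to L0
  L5←L2: walk L2 to L0
  L5←L4: walk L4 to L0
  DF(L0)=∅
  DF(L1)={L4}
  DF(L2)={L4,L5}
  DF(L3)={L4}
  DF(L4)={L5}
  DF(L5)=∅

DF(L2) = ["L4", "L5"]

Answer: ["L4", "L5"]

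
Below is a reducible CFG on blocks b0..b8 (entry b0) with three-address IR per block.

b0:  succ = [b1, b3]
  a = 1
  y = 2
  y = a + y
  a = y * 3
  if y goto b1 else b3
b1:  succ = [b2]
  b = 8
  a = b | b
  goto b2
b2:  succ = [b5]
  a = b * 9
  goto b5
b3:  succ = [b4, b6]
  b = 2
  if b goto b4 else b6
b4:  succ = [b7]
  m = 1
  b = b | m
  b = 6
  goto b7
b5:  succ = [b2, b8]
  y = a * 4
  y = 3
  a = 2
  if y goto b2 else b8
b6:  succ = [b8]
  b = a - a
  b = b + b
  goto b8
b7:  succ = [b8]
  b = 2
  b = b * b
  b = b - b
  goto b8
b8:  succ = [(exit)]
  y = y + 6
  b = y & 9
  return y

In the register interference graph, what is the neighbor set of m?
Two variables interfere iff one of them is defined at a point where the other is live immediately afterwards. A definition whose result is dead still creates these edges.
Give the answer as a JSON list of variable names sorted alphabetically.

def/use:
  b0: {a,y} / ∅
  b1: {a,b} / ∅
  b2: {a} / {b}
  b3: {b} / ∅
  b4: {b,m} / {b}
  b5: {a,y} / {a}
  b6: {b} / {a}
  b7: {b} / ∅
  b8: {b,y} / {y}

Backward fixpoint:
  live b0: ∅→{a,y}
  live b1: ∅→{b}
  live b2: {b}→{a,b}
  live b3: {a,y}→{a,b,y}
  live b4: {b,y}→{y}
  live b5: {a,b}→{b,y}
  live b6: {a,y}→{y}
  live b7: {y}→{y}
  live b8: {y}→∅

Interference:
  a — {b,y}
  b — {a,m,y}
  m — {b,y}
  y — {a,b,m}

N(m) = ["b", "y"]

Answer: ["b", "y"]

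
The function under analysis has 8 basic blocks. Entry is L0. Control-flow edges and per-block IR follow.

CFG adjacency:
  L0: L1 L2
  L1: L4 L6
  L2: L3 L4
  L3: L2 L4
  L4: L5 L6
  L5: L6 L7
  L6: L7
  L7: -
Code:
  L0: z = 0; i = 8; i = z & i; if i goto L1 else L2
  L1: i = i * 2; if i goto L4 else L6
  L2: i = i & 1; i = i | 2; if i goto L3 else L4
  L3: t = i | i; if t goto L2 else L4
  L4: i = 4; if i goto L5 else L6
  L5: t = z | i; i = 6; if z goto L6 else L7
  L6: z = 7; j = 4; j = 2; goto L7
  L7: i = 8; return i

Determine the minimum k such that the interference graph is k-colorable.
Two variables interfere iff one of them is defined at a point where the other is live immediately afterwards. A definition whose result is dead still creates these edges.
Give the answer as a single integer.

Answer: 3

Working:
Block summaries:
  L0: {i,z} / ∅
  L1: {i} / {i}
  L2: {i} / {i}
  L3: {t} / {i}
  L4: {i} / ∅
  L5: {i,t} / {i,z}
  L6: {j,z} / ∅
  L7: {i} / ∅

Backward fixpoint:
  L0 li=∅ lo={i,z}
  L1 li={i,z} lo={z}
  L2 li={i,z} lo={i,z}
  L3 li={i,z} lo={i,z}
  L4 li={z} lo={i,z}
  L5 li={i,z} lo=∅
  L6 li=∅ lo=∅
  L7 li=∅ lo=∅

Conflict graph:
  i: {t,z}
  j: ∅
  t: {i,z}
  z: {i,t}

Chromatic number:
  {i,t,z} pairwise interfere (3-clique) ⇒ χ ≥ 3
  assign i→r0 j→r0 t→r1 z→r2 — no edge inside a register ⇒ χ ≤ 3
  χ = 3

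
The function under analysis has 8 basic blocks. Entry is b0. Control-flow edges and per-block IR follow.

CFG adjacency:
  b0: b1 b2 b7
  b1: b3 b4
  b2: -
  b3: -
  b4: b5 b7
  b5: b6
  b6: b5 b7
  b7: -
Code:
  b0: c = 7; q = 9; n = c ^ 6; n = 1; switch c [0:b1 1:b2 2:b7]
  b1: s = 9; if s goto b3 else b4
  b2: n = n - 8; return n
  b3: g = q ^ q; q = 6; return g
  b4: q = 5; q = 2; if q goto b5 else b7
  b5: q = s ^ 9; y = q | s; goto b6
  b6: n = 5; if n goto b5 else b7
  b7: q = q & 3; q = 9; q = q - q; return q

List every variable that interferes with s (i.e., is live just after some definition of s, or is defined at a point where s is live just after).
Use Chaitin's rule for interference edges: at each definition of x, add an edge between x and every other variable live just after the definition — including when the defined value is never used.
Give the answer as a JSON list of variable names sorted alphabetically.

Answer: ["n", "q", "y"]

Working:
Block summaries:
  b0: {c,n,q} / ∅
  b1: {s} / ∅
  b2: {n} / {n}
  b3: {g,q} / {q}
  b4: {q} / ∅
  b5: {q,y} / {s}
  b6: {n} / ∅
  b7: {q} / {q}

Live sets:
  live b0: ∅→{n,q}
  live b1: {q}→{q,s}
  live b2: {n}→∅
  live b3: {q}→∅
  live b4: {s}→{q,s}
  live b5: {s}→{q,s}
  live b6: {q,s}→{q,s}
  live b7: {q}→∅

Interfere edges:
  c: {n,q}
  g: {q}
  n: {c,q,s}
  q: {c,g,n,s,y}
  s: {n,q,y}
  y: {q,s}

N(s) = ["n", "q", "y"]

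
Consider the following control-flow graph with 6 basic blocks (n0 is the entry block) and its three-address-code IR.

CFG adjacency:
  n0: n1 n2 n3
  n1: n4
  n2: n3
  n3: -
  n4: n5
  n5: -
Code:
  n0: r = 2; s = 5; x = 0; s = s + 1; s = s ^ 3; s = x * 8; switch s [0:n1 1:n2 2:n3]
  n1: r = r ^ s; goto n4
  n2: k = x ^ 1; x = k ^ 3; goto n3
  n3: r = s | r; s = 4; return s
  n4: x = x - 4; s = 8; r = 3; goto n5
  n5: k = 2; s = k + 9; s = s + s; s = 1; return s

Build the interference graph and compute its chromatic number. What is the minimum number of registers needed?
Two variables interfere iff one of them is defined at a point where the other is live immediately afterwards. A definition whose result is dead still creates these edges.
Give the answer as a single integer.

Answer: 3

Analysis:
Per-block:
  n0: def={r,s,x} ue=∅
  n1: def={r} ue={r,s}
  n2: def={k,x} ue={x}
  n3: def={r,s} ue={r,s}
  n4: def={r,s,x} ue={x}
  n5: def={k,s} ue=∅

Backward fixpoint:
  live n0: ∅→{r,s,x}
  live n1: {r,s,x}→{x}
  live n2: {r,s,x}→{r,s}
  live n3: {r,s}→∅
  live n4: {x}→∅
  live n5: ∅→∅

Interfere edges:
  k: {r,s}
  r: {k,s,x}
  s: {k,r,x}
  x: {r,s}

Registers:
  clique {k,r,s} ⇒ need ≥ 3
  assign k→r2 r→r0 s→r1 x→r2 — no edge inside a register ⇒ χ ≤ 3
  χ = 3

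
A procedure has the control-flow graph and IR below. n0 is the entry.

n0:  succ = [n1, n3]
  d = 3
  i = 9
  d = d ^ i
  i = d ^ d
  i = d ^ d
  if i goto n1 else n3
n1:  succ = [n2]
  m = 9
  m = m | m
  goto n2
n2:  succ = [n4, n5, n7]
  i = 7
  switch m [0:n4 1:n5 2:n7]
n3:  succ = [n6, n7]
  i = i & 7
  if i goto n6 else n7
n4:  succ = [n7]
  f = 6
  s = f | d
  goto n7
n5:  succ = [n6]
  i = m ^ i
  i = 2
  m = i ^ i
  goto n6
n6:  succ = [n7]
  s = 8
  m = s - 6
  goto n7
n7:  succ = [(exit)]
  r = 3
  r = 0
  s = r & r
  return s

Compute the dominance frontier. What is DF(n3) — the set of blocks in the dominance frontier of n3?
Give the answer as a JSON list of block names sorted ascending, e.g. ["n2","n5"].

Answer: ["n6", "n7"]

Derivation:
idom tree: n1←n0 n2←n1 n3←n0 n4←n2 n5←n2 n6←n0 n7←n0
Dom at joins:
  n6: preds {n3,n5}: {n0,n3} ∩ {n0,n1,n2,n5} = {n0}; idom=n0
  n7: preds {n2,n3,n4,n6}: {n0,n1,n2} ∩ {n0,n3} ∩ {n0,n1,n2,n4} ∩ {n0,n6} = {n0}; idom=n0

DF derivation:
  join n6 pred n3: n3 stop@n0
  join n6 pred n5: n5→n2→n1 stop@n0
  join n7 pred n2: n2→n1 stop@n0
  join n7 pred n3: n3 stop@n0
  join n7 pred n4: n4→n2→n1 stop@n0
  join n7 pred n6: n6 stop@n0
  DF(n0)=∅
  DF(n1)={n6,n7}
  DF(n2)={n6,n7}
  DF(n3)={n6,n7}
  DF(n4)={n7}
  DF(n5)={n6}
  DF(n6)={n7}
  DF(n7)=∅

DF(n3) = ["n6", "n7"]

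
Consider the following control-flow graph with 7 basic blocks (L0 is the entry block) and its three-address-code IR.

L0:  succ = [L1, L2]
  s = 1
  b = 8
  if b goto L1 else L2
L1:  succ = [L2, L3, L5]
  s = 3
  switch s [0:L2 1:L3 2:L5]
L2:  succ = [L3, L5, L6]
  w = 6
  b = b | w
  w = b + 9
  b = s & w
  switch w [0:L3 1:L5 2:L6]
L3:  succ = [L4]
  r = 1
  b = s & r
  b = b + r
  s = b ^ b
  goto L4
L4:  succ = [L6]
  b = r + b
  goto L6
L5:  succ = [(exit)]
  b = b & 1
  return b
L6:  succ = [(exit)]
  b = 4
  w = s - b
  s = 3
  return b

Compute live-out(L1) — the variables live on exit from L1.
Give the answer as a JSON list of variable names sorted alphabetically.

Per-block:
  L0: {b,s} / ∅
  L1: {s} / ∅
  L2: {b,w} / {b,s}
  L3: {b,r,s} / {s}
  L4: {b} / {b,r}
  L5: {b} / {b}
  L6: {b,s,w} / {s}

Liveness:
  L0 li=∅ lo={b,s}
  L1 li={b} lo={b,s}
  L2 li={b,s} lo={b,s}
  L3 li={s} lo={b,r,s}
  L4 li={b,r,s} lo={s}
  L5 li={b} lo=∅
  L6 li={s} lo=∅

live-out(L1) = ["b", "s"]

Answer: ["b", "s"]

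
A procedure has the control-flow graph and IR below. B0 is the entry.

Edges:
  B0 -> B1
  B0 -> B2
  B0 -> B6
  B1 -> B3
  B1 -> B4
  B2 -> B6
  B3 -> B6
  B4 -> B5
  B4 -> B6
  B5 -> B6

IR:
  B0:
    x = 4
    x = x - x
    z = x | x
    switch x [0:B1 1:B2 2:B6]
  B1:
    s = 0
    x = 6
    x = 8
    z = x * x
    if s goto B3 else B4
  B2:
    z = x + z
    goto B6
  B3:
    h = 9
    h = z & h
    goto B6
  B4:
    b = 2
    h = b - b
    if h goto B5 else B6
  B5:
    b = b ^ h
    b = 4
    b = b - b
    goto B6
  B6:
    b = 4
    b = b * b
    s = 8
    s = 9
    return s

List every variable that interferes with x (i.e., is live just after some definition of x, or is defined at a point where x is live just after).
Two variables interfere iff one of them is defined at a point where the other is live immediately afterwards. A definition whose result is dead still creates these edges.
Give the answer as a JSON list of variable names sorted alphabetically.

Answer: ["s", "z"]

Derivation:
Per-block:
  B0 def {x,z} use ∅
  B1 def {s,x,z} use ∅
  B2 def {z} use {x,z}
  B3 def {h} use {z}
  B4 def {b,h} use ∅
  B5 def {b} use {b,h}
  B6 def {b,s} use ∅

Live sets:
  B0 li=∅ lo={x,z}
  B1 li=∅ lo={z}
  B2 li={x,z} lo=∅
  B3 li={z} lo=∅
  B4 li=∅ lo={b,h}
  B5 li={b,h} lo=∅
  B6 li=∅ lo=∅

Conflict graph:
  b — {h}
  h — {b,z}
  s — {x,z}
  x — {s,z}
  z — {h,s,x}

N(x) = ["s", "z"]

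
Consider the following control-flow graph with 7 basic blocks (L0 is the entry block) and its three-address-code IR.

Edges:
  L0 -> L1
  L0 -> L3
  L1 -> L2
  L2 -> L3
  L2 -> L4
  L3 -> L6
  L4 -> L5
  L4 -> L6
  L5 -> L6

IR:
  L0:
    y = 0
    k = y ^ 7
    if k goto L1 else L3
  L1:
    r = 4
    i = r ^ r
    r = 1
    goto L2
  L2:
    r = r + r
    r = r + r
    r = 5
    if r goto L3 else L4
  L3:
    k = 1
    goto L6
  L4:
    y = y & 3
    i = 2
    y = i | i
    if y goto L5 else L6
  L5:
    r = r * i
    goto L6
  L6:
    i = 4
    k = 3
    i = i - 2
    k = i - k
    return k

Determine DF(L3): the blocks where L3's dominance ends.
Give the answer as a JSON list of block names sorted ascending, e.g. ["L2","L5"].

idom tree: L1←L0 L2←L1 L3←L0 L4←L2 L5←L4 L6←L0
Dom∩ at merges:
  L3: preds {L0,L2}: {L0} ∩ {L0,L1,L2} = {L0}; idom=L0
  L6: preds {L3,L4,L5}: {L0,L3} ∩ {L0,L1,L2,L4} ∩ {L0,L1,L2,L4,L5} = {L0}; idom=L0

DF walk-up:
  L3←L0: walk · to L0
  L3←L2: walk L2→L1 to L0
  L6←L3: walk L3 to L0
  L6←L4: walk L4→L2→L1 to L0
  L6←L5: walk L5→L4→L2→L1 to L0
  L0 → ∅
  L1 → {L3,L6}
  L2 → {L3,L6}
  L3 → {L6}
  L4 → {L6}
  L5 → {L6}
  L6 → ∅

DF(L3) = ["L6"]

Answer: ["L6"]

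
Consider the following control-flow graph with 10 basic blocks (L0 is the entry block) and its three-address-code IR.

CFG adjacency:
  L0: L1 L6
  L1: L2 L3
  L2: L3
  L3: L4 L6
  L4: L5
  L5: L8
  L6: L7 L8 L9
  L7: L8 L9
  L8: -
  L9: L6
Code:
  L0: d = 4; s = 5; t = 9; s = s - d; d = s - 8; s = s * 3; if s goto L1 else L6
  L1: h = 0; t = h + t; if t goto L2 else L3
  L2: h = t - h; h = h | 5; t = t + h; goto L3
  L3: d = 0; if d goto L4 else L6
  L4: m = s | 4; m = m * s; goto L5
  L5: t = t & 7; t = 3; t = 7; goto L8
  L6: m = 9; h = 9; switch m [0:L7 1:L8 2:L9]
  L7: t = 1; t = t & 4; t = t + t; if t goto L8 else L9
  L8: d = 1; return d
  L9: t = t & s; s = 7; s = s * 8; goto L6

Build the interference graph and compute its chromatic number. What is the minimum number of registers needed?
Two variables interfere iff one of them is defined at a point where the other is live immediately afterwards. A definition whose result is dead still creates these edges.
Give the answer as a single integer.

Per-block:
  L0 def {d,s,t} use ∅
  L1 def {h,t} use {t}
  L2 def {h,t} use {h,t}
  L3 def {d} use ∅
  L4 def {m} use {s}
  L5 def {t} use {t}
  L6 def {h,m} use ∅
  L7 def {t} use ∅
  L8 def {d} use ∅
  L9 def {s,t} use {s,t}

Backward fixpoint:
  live L0: ∅→{s,t}
  live L1: {s,t}→{h,s,t}
  live L2: {h,s,t}→{s,t}
  live L3: {s,t}→{s,t}
  live L4: {s,t}→{t}
  live L5: {t}→∅
  live L6: {s,t}→{s,t}
  live L7: {s}→{s,t}
  live L8: ∅→∅
  live L9: {s,t}→{s,t}

Interference:
  d: {s,t}
  h: {m,s,t}
  m: {h,s,t}
  s: {d,h,m,t}
  t: {d,h,m,s}

Colouring:
  {h,m,s,t} pairwise interfere (4-clique) ⇒ χ ≥ 4
  4-colouring: c0={s}  c1={t}  c2={d,h}  c3={m}
  χ = 4

Answer: 4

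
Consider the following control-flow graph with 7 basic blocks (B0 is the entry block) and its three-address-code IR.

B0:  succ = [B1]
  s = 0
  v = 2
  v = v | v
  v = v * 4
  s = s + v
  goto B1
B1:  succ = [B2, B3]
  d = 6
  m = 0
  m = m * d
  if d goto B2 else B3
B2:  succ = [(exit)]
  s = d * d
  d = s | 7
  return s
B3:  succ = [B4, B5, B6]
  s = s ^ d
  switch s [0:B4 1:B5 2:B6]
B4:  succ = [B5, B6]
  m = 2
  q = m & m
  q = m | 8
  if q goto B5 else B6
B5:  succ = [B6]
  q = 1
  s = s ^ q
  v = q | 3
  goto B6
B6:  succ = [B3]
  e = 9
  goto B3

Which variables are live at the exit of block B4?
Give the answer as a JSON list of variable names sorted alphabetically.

Answer: ["d", "s"]

Derivation:
Per-block:
  B0: def={s,v} ue=∅
  B1: def={d,m} ue=∅
  B2: def={d,s} ue={d}
  B3: def={s} ue={d,s}
  B4: def={m,q} ue=∅
  B5: def={q,s,v} ue={s}
  B6: def={e} ue=∅

Live sets:
  B0: in=∅ out={s}
  B1: in={s} out={d,s}
  B2: in={d} out=∅
  B3: in={d,s} out={d,s}
  B4: in={d,s} out={d,s}
  B5: in={d,s} out={d,s}
  B6: in={d,s} out={d,s}

live-out(B4) = ["d", "s"]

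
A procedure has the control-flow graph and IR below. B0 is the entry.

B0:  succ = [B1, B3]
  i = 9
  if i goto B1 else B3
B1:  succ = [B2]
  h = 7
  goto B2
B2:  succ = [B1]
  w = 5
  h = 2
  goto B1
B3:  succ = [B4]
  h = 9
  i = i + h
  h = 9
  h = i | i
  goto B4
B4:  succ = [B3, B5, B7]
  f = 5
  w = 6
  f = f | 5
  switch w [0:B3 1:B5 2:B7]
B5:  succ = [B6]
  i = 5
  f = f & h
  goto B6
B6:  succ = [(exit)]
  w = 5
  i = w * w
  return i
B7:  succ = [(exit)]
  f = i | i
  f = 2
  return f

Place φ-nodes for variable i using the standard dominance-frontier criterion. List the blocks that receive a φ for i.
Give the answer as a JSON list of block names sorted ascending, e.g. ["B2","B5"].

Answer: ["B3"]

Working:
idom tree: B1←B0 B2←B1 B3←B0 B4←B3 B5←B4 B6←B5 B7←B4
Dom at joins:
  B1: preds {B0,B2}: {B0} ∩ {B0,B1,B2} = {B0}; idom=B0
  B3: preds {B0,B4}: {B0} ∩ {B0,B3,B4} = {B0}; idom=B0

DF walk-up:
  B1←B0: walk · to B0
  B1←B2: walk B2→B1 to B0
  B3←B0: walk · to B0
  B3←B4: walk B4→B3 to B0
  B0: DF=∅
  B1: DF={B1}
  B2: DF={B1}
  B3: DF={B3}
  B4: DF={B3}
  B5: DF=∅
  B6: DF=∅
  B7: DF=∅

φ for i: defs {B0,B3,B5,B6}
  DF⁺ = {B3}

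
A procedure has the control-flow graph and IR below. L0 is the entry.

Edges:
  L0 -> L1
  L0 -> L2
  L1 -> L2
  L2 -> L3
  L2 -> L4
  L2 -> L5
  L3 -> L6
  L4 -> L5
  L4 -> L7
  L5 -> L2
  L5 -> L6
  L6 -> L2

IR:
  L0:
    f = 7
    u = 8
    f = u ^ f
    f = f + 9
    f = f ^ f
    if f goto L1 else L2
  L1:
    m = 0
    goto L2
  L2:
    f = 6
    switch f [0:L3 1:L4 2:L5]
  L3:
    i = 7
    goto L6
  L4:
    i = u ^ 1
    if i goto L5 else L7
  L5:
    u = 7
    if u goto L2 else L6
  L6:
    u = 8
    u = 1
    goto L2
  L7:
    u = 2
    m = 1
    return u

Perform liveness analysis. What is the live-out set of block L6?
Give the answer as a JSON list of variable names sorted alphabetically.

def/use:
  L0 def {f,u} use ∅
  L1 def {m} use ∅
  L2 def {f} use ∅
  L3 def {i} use ∅
  L4 def {i} use {u}
  L5 def {u} use ∅
  L6 def {u} use ∅
  L7 def {m,u} use ∅

Backward fixpoint:
  live L0: ∅→{u}
  live L1: {u}→{u}
  live L2: {u}→{u}
  live L3: ∅→∅
  live L4: {u}→∅
  live L5: ∅→{u}
  live L6: ∅→{u}
  live L7: ∅→∅

live-out(L6) = ["u"]

Answer: ["u"]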